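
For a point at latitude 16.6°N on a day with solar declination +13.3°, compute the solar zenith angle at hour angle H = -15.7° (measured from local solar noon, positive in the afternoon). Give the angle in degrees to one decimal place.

cos θ_z = sin φ sin δ + cos φ cos δ cos H = (0.2857)(0.2300) + (0.9583)(0.9732)(0.9627) = 0.9635.
θ_z = arccos(0.9635) = 15.53°.

15.5°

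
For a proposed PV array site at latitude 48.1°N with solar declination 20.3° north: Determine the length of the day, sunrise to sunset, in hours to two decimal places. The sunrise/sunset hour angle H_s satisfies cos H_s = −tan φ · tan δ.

cos H_s = −tan(48.1°) · tan(20.3°) = -0.4123, so H_s = arccos(-0.4123) = 114.35°.
Day length = 2 H_s / 15° h⁻¹ = 228.70° / 15 = 15.247 h.

15.25 hours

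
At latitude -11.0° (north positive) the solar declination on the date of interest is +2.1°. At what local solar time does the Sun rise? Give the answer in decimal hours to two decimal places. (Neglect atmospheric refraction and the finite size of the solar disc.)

cos H_s = −tan(-11.0°) · tan(2.1°) = 0.0071, so H_s = arccos(0.0071) = 89.59°.
Sunrise is at 12 − H_s/15 = 12 − 5.973 = 6.027 h local solar time.

6.03 h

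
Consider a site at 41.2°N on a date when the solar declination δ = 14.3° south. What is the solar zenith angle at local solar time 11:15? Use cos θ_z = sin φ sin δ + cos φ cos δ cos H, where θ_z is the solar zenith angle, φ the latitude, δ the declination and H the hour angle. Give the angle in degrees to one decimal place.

Hour angle H = 15° × (11.25 − 12) = -11.25°.
With φ = 41.2°, δ = -14.3°, H = -11.25°: sin φ sin δ = -0.1627, cos φ cos δ cos H = 0.7151, so cos θ_z = 0.5524.
θ_z = arccos(0.5524) = 56.47°.

56.5°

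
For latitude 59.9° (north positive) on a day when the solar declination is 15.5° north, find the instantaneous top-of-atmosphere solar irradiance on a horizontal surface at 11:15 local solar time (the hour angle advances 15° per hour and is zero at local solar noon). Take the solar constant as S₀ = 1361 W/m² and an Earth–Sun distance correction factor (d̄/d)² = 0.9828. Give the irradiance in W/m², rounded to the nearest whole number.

943 W/m²

Hour angle H = 15° × (11.25 − 12) = -11.25°.
With φ = 59.9°, δ = 15.5°, H = -11.25°: sin φ sin δ = 0.2312, cos φ cos δ cos H = 0.4740, so cos θ_z = 0.7052.
Top-of-atmosphere irradiance = S₀ (d̄/d)² cos θ_z = 1361 × 0.9828 × 0.7052 = 943.27 W/m².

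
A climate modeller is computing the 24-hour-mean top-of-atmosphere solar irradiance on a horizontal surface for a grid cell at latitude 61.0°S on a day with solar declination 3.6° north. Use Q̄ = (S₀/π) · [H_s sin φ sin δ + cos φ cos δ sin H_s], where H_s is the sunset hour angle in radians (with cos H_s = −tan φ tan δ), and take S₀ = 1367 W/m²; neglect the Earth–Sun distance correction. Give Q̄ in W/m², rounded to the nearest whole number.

174 W/m²

−tan φ tan δ = −(-1.8040)(0.0629) = 0.1135; H_s = arccos(0.1135) = 83.48°. In radians, H_s = 1.4570.
H_s sin φ sin δ = 1.4570 × -0.8746 × 0.0628 = -0.0800.
cos φ cos δ sin H_s = 0.4848 × 0.9980 × 0.9935 = 0.4807.
Q̄ = (1367/π) × (-0.0800 + 0.4807) = 435.13 × 0.4007 = 174.36 W/m².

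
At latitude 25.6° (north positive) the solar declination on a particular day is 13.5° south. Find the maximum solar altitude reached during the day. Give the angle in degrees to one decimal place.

At local solar noon the hour angle is zero, so the elevation is 90° − |φ − δ| = 90° − |25.6° − (-13.5°)| = 90° − 39.1° = 50.9°.

50.9°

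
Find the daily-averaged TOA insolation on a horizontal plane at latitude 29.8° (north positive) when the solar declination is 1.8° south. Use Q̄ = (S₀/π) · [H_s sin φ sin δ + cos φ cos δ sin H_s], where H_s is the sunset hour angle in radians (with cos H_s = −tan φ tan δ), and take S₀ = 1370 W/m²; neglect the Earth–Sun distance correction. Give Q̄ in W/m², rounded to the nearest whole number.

−tan φ tan δ = −(0.5727)(-0.0314) = 0.0180; H_s = arccos(0.0180) = 88.97°. In radians, H_s = 1.5528.
H_s sin φ sin δ = 1.5528 × 0.4970 × -0.0314 = -0.0242.
cos φ cos δ sin H_s = 0.8678 × 0.9995 × 0.9998 = 0.8672.
Q̄ = (1370/π) × (-0.0242 + 0.8672) = 436.08 × 0.8430 = 367.62 W/m².

368 W/m²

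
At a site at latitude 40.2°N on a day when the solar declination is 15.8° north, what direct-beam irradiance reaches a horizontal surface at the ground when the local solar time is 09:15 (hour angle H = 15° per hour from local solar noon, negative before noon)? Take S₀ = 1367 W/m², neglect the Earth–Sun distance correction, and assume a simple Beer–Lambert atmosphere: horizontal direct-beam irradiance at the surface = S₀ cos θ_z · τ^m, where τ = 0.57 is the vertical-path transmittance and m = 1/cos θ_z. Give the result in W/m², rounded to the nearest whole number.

Hour angle H = 15° × (9.25 − 12) = -41.25°.
cos θ_z = sin(40.2°) sin(15.8°) + cos(40.2°) cos(15.8°) cos(-41.25°) = 0.1757 + 0.5526 = 0.7283.
Air mass m = 1/cos θ_z = 1/0.7283 = 1.373; τ^m = 0.57^1.373 = 0.4622.
Surface direct beam = 1367 × 0.7283 × 0.4622 = 460.16 W/m².

460 W/m²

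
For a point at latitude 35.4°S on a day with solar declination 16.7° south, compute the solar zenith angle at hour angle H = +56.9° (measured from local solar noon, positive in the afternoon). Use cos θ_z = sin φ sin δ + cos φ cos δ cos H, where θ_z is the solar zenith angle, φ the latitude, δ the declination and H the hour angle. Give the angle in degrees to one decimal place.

With φ = -35.4°, δ = -16.7°, H = 56.90°: sin φ sin δ = 0.1665, cos φ cos δ cos H = 0.4264, so cos θ_z = 0.5929.
θ_z = arccos(0.5929) = 53.64°.

53.6°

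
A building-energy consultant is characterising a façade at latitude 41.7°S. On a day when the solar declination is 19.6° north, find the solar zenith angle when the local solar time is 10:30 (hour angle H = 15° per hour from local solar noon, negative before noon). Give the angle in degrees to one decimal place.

Hour angle H = 15° × (10.5 − 12) = -22.50°.
cos θ_z = sin φ sin δ + cos φ cos δ cos H = (-0.6652)(0.3355) + (0.7466)(0.9421)(0.9239) = 0.4267.
θ_z = arccos(0.4267) = 64.74°.

64.7°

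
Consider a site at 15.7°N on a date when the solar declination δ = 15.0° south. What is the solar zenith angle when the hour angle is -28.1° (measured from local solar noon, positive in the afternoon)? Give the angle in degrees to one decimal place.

41.4°

With φ = 15.7°, δ = -15.0°, H = -28.10°: sin φ sin δ = -0.0700, cos φ cos δ cos H = 0.8203, so cos θ_z = 0.7503.
θ_z = arccos(0.7503) = 41.38°.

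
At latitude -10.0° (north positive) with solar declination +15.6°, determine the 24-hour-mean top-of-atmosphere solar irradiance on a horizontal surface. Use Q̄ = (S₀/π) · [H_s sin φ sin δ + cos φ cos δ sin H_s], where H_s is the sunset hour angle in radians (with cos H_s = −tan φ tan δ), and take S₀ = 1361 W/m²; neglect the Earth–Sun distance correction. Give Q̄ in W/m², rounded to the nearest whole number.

cos H_s = −tan(-10.0°) · tan(15.6°) = 0.0492, so H_s = arccos(0.0492) = 87.18°. In radians, H_s = 1.5216.
H_s sin φ sin δ = 1.5216 × -0.1736 × 0.2689 = -0.0710.
cos φ cos δ sin H_s = 0.9848 × 0.9632 × 0.9988 = 0.9474.
Q̄ = (1361/π) × (-0.0710 + 0.9474) = 433.22 × 0.8764 = 379.67 W/m².

380 W/m²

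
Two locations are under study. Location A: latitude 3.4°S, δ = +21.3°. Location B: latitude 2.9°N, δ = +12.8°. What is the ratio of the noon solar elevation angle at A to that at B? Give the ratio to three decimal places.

0.815

A: 90° − |-3.4 − (21.3)| = 65.30°.
B: 90° − |2.9 − (12.8)| = 80.10°.
Ratio A/B = 65.3000 / 80.1000 = 0.8152.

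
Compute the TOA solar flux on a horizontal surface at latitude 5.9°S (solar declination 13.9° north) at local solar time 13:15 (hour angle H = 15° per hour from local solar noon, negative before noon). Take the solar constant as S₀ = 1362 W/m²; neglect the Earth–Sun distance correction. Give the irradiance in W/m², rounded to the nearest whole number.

Hour angle H = 15° × (13.25 − 12) = 18.75°.
With φ = -5.9°, δ = 13.9°, H = 18.75°: sin φ sin δ = -0.0247, cos φ cos δ cos H = 0.9143, so cos θ_z = 0.8896.
Top-of-atmosphere irradiance = S₀ cos θ_z = 1362 × 0.8896 = 1211.64 W/m².

1212 W/m²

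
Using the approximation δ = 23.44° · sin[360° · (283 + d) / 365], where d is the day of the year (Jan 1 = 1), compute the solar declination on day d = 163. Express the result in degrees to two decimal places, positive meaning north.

360 × (283 + 163) / 365 = 439.890°; sin(439.890°) = 0.9845.
δ = 23.44 × 0.9845 = 23.077° ≈ +23.08°.

+23.08°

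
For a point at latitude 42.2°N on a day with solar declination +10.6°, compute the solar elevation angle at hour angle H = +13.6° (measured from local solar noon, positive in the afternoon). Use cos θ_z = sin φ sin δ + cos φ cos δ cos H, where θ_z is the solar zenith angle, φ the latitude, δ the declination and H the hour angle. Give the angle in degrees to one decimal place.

cos θ_z = sin φ sin δ + cos φ cos δ cos H = (0.6717)(0.1840) + (0.7408)(0.9829)(0.9720) = 0.8313.
θ_z = arccos(0.8313) = 33.77°, so the elevation is 90° − 33.77° = 56.23°.

56.2°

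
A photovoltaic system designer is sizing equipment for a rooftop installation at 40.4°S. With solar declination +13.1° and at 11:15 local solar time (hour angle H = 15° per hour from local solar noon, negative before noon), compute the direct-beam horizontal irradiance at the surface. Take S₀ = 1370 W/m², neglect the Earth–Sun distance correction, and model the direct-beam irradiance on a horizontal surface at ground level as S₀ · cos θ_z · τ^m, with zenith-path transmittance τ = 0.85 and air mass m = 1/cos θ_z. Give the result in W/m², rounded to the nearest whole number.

601 W/m²

Hour angle H = 15° × (11.25 − 12) = -11.25°.
cos θ_z = sin(-40.4°) sin(13.1°) + cos(-40.4°) cos(13.1°) cos(-11.25°) = -0.1469 + 0.7275 = 0.5806.
Air mass m = 1/cos θ_z = 1/0.5806 = 1.722; τ^m = 0.85^1.722 = 0.7559.
Surface direct beam = 1370 × 0.5806 × 0.7559 = 601.26 W/m².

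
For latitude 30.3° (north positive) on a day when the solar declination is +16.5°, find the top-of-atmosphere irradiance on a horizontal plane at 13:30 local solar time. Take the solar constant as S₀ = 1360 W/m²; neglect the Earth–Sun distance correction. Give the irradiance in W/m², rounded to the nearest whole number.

Hour angle H = 15° × (13.5 − 12) = 22.50°.
With φ = 30.3°, δ = 16.5°, H = 22.50°: sin φ sin δ = 0.1433, cos φ cos δ cos H = 0.7648, so cos θ_z = 0.9081.
Top-of-atmosphere irradiance = S₀ cos θ_z = 1360 × 0.9081 = 1235.02 W/m².

1235 W/m²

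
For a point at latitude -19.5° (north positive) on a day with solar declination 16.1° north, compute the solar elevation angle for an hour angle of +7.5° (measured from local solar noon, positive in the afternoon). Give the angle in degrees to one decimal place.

53.6°

cos θ_z = sin(-19.5°) sin(16.1°) + cos(-19.5°) cos(16.1°) cos(7.50°) = -0.0926 + 0.8979 = 0.8053.
θ_z = arccos(0.8053) = 36.36°, so the elevation is 90° − 36.36° = 53.64°.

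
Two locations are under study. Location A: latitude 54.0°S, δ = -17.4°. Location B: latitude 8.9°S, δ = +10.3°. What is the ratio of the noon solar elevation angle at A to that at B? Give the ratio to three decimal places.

0.754

A: 90° − |-54.0 − (-17.4)| = 53.40°.
B: 90° − |-8.9 − (10.3)| = 70.80°.
Ratio A/B = 53.4000 / 70.8000 = 0.7542.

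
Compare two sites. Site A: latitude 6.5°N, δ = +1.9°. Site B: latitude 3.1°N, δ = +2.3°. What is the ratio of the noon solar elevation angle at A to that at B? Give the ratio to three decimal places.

0.957

A: 90° − |6.5 − (1.9)| = 85.40°.
B: 90° − |3.1 − (2.3)| = 89.20°.
Ratio A/B = 85.4000 / 89.2000 = 0.9574.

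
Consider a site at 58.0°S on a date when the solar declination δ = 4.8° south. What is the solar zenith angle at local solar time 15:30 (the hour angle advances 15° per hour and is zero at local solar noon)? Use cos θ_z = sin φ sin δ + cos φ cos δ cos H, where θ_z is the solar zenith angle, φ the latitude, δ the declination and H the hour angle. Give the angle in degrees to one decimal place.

66.9°

Hour angle H = 15° × (15.5 − 12) = 52.50°.
With φ = -58.0°, δ = -4.8°, H = 52.50°: sin φ sin δ = 0.0710, cos φ cos δ cos H = 0.3215, so cos θ_z = 0.3925.
θ_z = arccos(0.3925) = 66.89°.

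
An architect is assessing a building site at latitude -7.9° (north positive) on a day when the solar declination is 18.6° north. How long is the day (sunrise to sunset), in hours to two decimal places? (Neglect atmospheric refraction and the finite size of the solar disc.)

cos H_s = −tan(-7.9°) · tan(18.6°) = 0.0467, so H_s = arccos(0.0467) = 87.32°.
Day length = 2 H_s / 15° h⁻¹ = 174.64° / 15 = 11.643 h.

11.64 hours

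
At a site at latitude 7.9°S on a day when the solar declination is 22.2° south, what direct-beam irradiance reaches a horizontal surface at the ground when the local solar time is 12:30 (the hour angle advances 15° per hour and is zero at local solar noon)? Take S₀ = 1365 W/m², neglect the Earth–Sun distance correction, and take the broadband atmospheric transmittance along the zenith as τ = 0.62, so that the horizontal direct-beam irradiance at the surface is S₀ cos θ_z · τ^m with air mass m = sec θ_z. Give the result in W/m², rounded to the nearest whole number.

Hour angle H = 15° × (12.5 − 12) = 7.50°.
cos θ_z = sin(-7.9°) sin(-22.2°) + cos(-7.9°) cos(-22.2°) cos(7.50°) = 0.0519 + 0.9092 = 0.9611.
Air mass m = 1/cos θ_z = 1/0.9611 = 1.040; τ^m = 0.62^1.040 = 0.6083.
Surface direct beam = 1365 × 0.9611 × 0.6083 = 798.03 W/m².

798 W/m²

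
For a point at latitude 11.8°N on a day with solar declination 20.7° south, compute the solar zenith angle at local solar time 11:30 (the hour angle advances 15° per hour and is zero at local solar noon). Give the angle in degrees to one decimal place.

33.3°

Hour angle H = 15° × (11.5 − 12) = -7.50°.
cos θ_z = sin φ sin δ + cos φ cos δ cos H = (0.2045)(-0.3535) + (0.9789)(0.9354)(0.9914) = 0.8355.
θ_z = arccos(0.8355) = 33.33°.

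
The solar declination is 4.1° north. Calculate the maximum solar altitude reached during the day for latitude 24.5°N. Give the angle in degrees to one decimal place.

69.6°

At local solar noon the hour angle is zero, so the elevation is 90° − |φ − δ| = 90° − |24.5° − (4.1°)| = 90° − 20.4° = 69.6°.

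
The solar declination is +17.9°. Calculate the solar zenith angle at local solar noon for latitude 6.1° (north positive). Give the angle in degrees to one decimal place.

11.8°

At local solar noon the hour angle is zero, so the zenith angle is |φ − δ| = |6.1° − (17.9°)| = 11.8°.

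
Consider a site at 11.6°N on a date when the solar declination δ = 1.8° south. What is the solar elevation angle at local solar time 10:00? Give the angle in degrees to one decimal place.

Hour angle H = 15° × (10 − 12) = -30.00°.
With φ = 11.6°, δ = -1.8°, H = -30.00°: sin φ sin δ = -0.0063, cos φ cos δ cos H = 0.8479, so cos θ_z = 0.8416.
θ_z = arccos(0.8416) = 32.69°, so the elevation is 90° − 32.69° = 57.31°.

57.3°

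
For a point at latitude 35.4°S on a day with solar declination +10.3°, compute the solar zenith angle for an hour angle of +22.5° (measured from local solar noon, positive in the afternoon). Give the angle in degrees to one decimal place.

With φ = -35.4°, δ = 10.3°, H = 22.50°: sin φ sin δ = -0.1036, cos φ cos δ cos H = 0.7409, so cos θ_z = 0.6373.
θ_z = arccos(0.6373) = 50.41°.

50.4°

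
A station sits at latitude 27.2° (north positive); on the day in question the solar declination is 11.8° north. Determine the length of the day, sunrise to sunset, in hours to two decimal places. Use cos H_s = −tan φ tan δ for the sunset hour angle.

cos H_s = −tan(27.2°) · tan(11.8°) = -0.1074, so H_s = arccos(-0.1074) = 96.17°.
Day length = 2 H_s / 15° h⁻¹ = 192.34° / 15 = 12.823 h.

12.82 hours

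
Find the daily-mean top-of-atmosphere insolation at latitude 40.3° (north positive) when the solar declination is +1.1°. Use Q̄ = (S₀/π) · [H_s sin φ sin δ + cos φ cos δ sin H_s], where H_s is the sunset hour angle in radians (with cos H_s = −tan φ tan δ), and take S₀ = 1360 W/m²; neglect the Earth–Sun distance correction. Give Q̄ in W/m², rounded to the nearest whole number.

−tan φ tan δ = −(0.8481)(0.0192) = -0.0163; H_s = arccos(-0.0163) = 90.93°. In radians, H_s = 1.5870.
H_s sin φ sin δ = 1.5870 × 0.6468 × 0.0192 = 0.0197.
cos φ cos δ sin H_s = 0.7627 × 0.9998 × 0.9999 = 0.7625.
Q̄ = (1360/π) × (0.0197 + 0.7625) = 432.90 × 0.7822 = 338.61 W/m².

339 W/m²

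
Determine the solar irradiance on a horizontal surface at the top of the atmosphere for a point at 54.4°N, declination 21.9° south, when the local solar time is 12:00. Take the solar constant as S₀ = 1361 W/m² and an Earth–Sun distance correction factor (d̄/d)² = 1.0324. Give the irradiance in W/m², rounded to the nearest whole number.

333 W/m²

Hour angle H = 15° × (12 − 12) = 0.00°.
With φ = 54.4°, δ = -21.9°, H = 0.00°: sin φ sin δ = -0.3033, cos φ cos δ cos H = 0.5401, so cos θ_z = 0.2368.
Top-of-atmosphere irradiance = S₀ (d̄/d)² cos θ_z = 1361 × 1.0324 × 0.2368 = 332.73 W/m².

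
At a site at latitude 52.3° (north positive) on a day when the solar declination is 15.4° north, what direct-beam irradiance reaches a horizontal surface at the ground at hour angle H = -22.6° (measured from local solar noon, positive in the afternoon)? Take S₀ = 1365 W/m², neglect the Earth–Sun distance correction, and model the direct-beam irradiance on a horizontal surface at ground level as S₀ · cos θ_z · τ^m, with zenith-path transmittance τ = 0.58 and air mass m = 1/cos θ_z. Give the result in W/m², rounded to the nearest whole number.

cos θ_z = sin φ sin δ + cos φ cos δ cos H = (0.7912)(0.2656) + (0.6115)(0.9641)(0.9232) = 0.7544.
Air mass m = 1/cos θ_z = 1/0.7544 = 1.326; τ^m = 0.58^1.326 = 0.4856.
Surface direct beam = 1365 × 0.7544 × 0.4856 = 500.05 W/m².

500 W/m²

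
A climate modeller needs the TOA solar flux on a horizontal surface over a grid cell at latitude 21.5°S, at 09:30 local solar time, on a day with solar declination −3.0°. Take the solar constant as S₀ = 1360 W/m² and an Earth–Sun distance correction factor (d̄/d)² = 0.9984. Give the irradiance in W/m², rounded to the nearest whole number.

Hour angle H = 15° × (9.5 − 12) = -37.50°.
cos θ_z = sin(-21.5°) sin(-3.0°) + cos(-21.5°) cos(-3.0°) cos(-37.50°) = 0.0192 + 0.7371 = 0.7563.
Top-of-atmosphere irradiance = S₀ (d̄/d)² cos θ_z = 1360 × 0.9984 × 0.7563 = 1026.92 W/m².

1027 W/m²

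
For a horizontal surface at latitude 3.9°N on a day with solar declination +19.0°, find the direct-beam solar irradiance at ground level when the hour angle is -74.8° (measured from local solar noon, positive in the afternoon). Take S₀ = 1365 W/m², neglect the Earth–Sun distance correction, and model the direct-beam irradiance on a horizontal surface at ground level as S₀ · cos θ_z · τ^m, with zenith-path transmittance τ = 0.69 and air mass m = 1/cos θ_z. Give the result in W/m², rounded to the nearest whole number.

93 W/m²

With φ = 3.9°, δ = 19.0°, H = -74.80°: sin φ sin δ = 0.0221, cos φ cos δ cos H = 0.2473, so cos θ_z = 0.2694.
Air mass m = 1/cos θ_z = 1/0.2694 = 3.712; τ^m = 0.69^3.712 = 0.2522.
Surface direct beam = 1365 × 0.2694 × 0.2522 = 92.74 W/m².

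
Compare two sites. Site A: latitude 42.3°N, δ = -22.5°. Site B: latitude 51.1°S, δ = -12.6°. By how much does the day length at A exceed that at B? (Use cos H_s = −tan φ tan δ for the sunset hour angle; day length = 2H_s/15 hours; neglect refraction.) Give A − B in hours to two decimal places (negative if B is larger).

A: H_s = arccos(−tan 42.3° · tan -22.5°) = 67.86°, so 2H_s/15 = 9.0480 h.
B: H_s = arccos(−tan -51.1° · tan -12.6°) = 106.08°, so 2H_s/15 = 14.1440 h.
A − B = 9.0480 − 14.1440 = -5.0960 h.

-5.10 h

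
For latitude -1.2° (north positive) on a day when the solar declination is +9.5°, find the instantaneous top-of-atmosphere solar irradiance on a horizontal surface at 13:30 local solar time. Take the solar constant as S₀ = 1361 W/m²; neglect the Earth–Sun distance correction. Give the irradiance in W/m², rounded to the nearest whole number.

1235 W/m²

Hour angle H = 15° × (13.5 − 12) = 22.50°.
cos θ_z = sin φ sin δ + cos φ cos δ cos H = (-0.0209)(0.1650) + (0.9998)(0.9863)(0.9239) = 0.9076.
Top-of-atmosphere irradiance = S₀ cos θ_z = 1361 × 0.9076 = 1235.24 W/m².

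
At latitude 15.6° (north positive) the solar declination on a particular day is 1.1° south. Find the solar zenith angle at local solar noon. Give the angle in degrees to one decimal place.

16.7°

At local solar noon the hour angle is zero, so the zenith angle is |φ − δ| = |15.6° − (-1.1°)| = 16.7°.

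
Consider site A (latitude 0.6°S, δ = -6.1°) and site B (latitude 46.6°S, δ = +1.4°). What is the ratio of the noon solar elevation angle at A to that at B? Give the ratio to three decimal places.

A: 90° − |-0.6 − (-6.1)| = 84.50°.
B: 90° − |-46.6 − (1.4)| = 42.00°.
Ratio A/B = 84.5000 / 42.0000 = 2.0119.

2.012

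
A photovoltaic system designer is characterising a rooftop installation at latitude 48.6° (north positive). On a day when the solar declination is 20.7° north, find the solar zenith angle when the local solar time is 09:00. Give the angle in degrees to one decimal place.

Hour angle H = 15° × (9 − 12) = -45.00°.
With φ = 48.6°, δ = 20.7°, H = -45.00°: sin φ sin δ = 0.2651, cos φ cos δ cos H = 0.4374, so cos θ_z = 0.7025.
θ_z = arccos(0.7025) = 45.37°.

45.4°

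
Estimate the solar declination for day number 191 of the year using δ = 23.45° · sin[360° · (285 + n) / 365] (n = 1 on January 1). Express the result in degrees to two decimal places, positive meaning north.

360 × (285 + 191) / 365 = 469.479°; sin(469.479°) = 0.9428.
δ = 23.45 × 0.9428 = 22.109° ≈ +22.11°.

+22.11°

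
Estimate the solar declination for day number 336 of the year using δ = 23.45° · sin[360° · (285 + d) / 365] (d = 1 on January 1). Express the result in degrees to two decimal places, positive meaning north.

360 × (285 + 336) / 365 = 612.493°; sin(612.493°) = -0.9537.
δ = 23.45 × -0.9537 = -22.364° ≈ -22.36°.

-22.36°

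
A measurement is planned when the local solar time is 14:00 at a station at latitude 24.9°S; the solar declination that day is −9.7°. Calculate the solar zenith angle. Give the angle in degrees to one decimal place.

32.3°

Hour angle H = 15° × (14 − 12) = 30.00°.
cos θ_z = sin(-24.9°) sin(-9.7°) + cos(-24.9°) cos(-9.7°) cos(30.00°) = 0.0709 + 0.7743 = 0.8452.
θ_z = arccos(0.8452) = 32.31°.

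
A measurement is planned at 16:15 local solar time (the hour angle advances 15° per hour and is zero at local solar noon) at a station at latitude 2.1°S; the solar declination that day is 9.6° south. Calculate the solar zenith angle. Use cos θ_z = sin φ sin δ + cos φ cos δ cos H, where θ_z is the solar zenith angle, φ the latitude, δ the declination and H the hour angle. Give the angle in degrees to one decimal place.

Hour angle H = 15° × (16.25 − 12) = 63.75°.
cos θ_z = sin(-2.1°) sin(-9.6°) + cos(-2.1°) cos(-9.6°) cos(63.75°) = 0.0061 + 0.4358 = 0.4419.
θ_z = arccos(0.4419) = 63.77°.

63.8°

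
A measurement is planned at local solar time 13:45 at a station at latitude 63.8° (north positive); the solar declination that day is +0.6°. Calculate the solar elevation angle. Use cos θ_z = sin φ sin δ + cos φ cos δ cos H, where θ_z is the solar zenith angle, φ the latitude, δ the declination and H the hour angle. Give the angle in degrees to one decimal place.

23.9°

Hour angle H = 15° × (13.75 − 12) = 26.25°.
cos θ_z = sin(63.8°) sin(0.6°) + cos(63.8°) cos(0.6°) cos(26.25°) = 0.0094 + 0.3960 = 0.4054.
θ_z = arccos(0.4054) = 66.08°, so the elevation is 90° − 66.08° = 23.92°.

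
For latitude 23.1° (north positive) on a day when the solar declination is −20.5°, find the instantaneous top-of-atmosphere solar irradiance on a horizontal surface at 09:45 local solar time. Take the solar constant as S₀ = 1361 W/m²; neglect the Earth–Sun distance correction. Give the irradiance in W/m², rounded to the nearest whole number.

Hour angle H = 15° × (9.75 − 12) = -33.75°.
cos θ_z = sin φ sin δ + cos φ cos δ cos H = (0.3923)(-0.3502) + (0.9198)(0.9367)(0.8315) = 0.5790.
Top-of-atmosphere irradiance = S₀ cos θ_z = 1361 × 0.5790 = 788.02 W/m².

788 W/m²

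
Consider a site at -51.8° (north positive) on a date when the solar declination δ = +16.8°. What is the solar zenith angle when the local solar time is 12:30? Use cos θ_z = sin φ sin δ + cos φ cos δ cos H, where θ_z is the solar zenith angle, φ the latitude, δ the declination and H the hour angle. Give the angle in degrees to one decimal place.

68.9°

Hour angle H = 15° × (12.5 − 12) = 7.50°.
cos θ_z = sin(-51.8°) sin(16.8°) + cos(-51.8°) cos(16.8°) cos(7.50°) = -0.2271 + 0.5869 = 0.3598.
θ_z = arccos(0.3598) = 68.91°.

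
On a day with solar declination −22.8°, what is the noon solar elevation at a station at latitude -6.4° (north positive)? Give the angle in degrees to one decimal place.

At local solar noon the hour angle is zero, so the elevation is 90° − |φ − δ| = 90° − |-6.4° − (-22.8°)| = 90° − 16.4° = 73.6°.

73.6°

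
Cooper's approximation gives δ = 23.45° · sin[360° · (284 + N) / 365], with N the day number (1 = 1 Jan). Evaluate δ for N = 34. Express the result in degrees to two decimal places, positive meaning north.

360 × (284 + 34) / 365 = 313.644°; sin(313.644°) = -0.7236.
δ = 23.45 × -0.7236 = -16.968° ≈ -16.97°.

-16.97°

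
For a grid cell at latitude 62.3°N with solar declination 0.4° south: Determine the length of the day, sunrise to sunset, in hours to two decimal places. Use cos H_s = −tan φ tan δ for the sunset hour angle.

−tan φ tan δ = −(1.9047)(-0.0070) = 0.0133; H_s = arccos(0.0133) = 89.24°.
Day length = 2 H_s / 15° h⁻¹ = 178.48° / 15 = 11.899 h.

11.90 hours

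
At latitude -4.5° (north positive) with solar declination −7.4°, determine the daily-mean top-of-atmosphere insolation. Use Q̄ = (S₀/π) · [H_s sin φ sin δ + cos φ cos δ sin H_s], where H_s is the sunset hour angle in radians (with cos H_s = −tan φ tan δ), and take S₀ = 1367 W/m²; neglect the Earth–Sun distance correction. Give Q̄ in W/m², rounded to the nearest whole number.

cos H_s = −tan(-4.5°) · tan(-7.4°) = -0.0102, so H_s = arccos(-0.0102) = 90.58°. In radians, H_s = 1.5809.
H_s sin φ sin δ = 1.5809 × -0.0785 × -0.1288 = 0.0160.
cos φ cos δ sin H_s = 0.9969 × 0.9917 × 0.9999 = 0.9885.
Q̄ = (1367/π) × (0.0160 + 0.9885) = 435.13 × 1.0045 = 437.09 W/m².

437 W/m²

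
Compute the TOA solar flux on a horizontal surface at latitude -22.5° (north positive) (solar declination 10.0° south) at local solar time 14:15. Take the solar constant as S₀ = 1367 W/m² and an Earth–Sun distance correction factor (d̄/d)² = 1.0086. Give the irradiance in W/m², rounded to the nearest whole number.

Hour angle H = 15° × (14.25 − 12) = 33.75°.
cos θ_z = sin φ sin δ + cos φ cos δ cos H = (-0.3827)(-0.1736) + (0.9239)(0.9848)(0.8315) = 0.8230.
Top-of-atmosphere irradiance = S₀ (d̄/d)² cos θ_z = 1367 × 1.0086 × 0.8230 = 1134.72 W/m².

1135 W/m²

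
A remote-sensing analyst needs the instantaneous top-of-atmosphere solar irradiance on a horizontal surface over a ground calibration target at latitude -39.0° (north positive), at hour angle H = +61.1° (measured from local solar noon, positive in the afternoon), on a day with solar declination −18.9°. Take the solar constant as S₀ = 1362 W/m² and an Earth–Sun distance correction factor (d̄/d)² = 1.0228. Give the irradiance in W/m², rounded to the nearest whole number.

cos θ_z = sin(-39.0°) sin(-18.9°) + cos(-39.0°) cos(-18.9°) cos(61.10°) = 0.2038 + 0.3553 = 0.5591.
Top-of-atmosphere irradiance = S₀ (d̄/d)² cos θ_z = 1362 × 1.0228 × 0.5591 = 778.86 W/m².

779 W/m²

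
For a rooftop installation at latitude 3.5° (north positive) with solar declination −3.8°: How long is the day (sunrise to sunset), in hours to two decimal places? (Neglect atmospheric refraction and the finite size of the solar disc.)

11.97 hours

−tan φ tan δ = −(0.0612)(-0.0664) = 0.0041; H_s = arccos(0.0041) = 89.77°.
Day length = 2 H_s / 15° h⁻¹ = 179.54° / 15 = 11.969 h.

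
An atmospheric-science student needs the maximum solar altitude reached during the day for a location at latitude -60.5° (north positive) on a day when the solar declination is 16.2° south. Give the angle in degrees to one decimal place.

45.7°

At local solar noon the hour angle is zero, so the elevation is 90° − |φ − δ| = 90° − |-60.5° − (-16.2°)| = 90° − 44.3° = 45.7°.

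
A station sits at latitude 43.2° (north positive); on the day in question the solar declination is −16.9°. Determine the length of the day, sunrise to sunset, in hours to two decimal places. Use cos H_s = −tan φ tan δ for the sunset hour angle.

cos H_s = −tan(43.2°) · tan(-16.9°) = 0.2853, so H_s = arccos(0.2853) = 73.42°.
Day length = 2 H_s / 15° h⁻¹ = 146.84° / 15 = 9.789 h.

9.79 hours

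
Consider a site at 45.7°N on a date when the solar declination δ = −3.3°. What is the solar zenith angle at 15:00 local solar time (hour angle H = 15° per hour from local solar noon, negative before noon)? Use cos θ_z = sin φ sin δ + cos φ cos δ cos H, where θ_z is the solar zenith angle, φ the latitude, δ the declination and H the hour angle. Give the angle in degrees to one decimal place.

Hour angle H = 15° × (15 − 12) = 45.00°.
With φ = 45.7°, δ = -3.3°, H = 45.00°: sin φ sin δ = -0.0412, cos φ cos δ cos H = 0.4930, so cos θ_z = 0.4518.
θ_z = arccos(0.4518) = 63.14°.

63.1°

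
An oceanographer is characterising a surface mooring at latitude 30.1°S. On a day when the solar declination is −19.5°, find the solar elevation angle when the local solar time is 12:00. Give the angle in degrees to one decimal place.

Hour angle H = 15° × (12 − 12) = 0.00°.
cos θ_z = sin(-30.1°) sin(-19.5°) + cos(-30.1°) cos(-19.5°) cos(0.00°) = 0.1674 + 0.8155 = 0.9829.
θ_z = arccos(0.9829) = 10.61°, so the elevation is 90° − 10.61° = 79.39°.

79.4°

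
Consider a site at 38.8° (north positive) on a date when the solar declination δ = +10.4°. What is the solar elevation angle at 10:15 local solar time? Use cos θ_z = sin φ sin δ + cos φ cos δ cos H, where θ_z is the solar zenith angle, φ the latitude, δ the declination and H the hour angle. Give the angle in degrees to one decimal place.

Hour angle H = 15° × (10.25 − 12) = -26.25°.
cos θ_z = sin(38.8°) sin(10.4°) + cos(38.8°) cos(10.4°) cos(-26.25°) = 0.1131 + 0.6875 = 0.8006.
θ_z = arccos(0.8006) = 36.81°, so the elevation is 90° − 36.81° = 53.19°.

53.2°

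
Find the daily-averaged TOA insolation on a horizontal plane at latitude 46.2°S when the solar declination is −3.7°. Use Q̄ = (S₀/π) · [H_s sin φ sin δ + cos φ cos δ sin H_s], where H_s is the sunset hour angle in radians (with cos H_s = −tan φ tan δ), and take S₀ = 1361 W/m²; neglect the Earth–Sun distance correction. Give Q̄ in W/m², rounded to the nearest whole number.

The sunset hour angle satisfies cos H_s = −tan φ tan δ = -0.0674, giving H_s = 93.86°. In radians, H_s = 1.6382.
H_s sin φ sin δ = 1.6382 × -0.7218 × -0.0645 = 0.0763.
cos φ cos δ sin H_s = 0.6921 × 0.9979 × 0.9977 = 0.6891.
Q̄ = (1361/π) × (0.0763 + 0.6891) = 433.22 × 0.7654 = 331.59 W/m².

332 W/m²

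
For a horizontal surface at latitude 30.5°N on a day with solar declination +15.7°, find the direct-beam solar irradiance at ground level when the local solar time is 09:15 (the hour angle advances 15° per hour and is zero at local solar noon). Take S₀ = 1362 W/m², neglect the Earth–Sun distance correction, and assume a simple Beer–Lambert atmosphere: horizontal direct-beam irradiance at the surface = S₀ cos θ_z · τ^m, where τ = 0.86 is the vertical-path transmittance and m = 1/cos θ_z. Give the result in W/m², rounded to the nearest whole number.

Hour angle H = 15° × (9.25 − 12) = -41.25°.
cos θ_z = sin(30.5°) sin(15.7°) + cos(30.5°) cos(15.7°) cos(-41.25°) = 0.1373 + 0.6236 = 0.7609.
Air mass m = 1/cos θ_z = 1/0.7609 = 1.314; τ^m = 0.86^1.314 = 0.8202.
Surface direct beam = 1362 × 0.7609 × 0.8202 = 850.01 W/m².

850 W/m²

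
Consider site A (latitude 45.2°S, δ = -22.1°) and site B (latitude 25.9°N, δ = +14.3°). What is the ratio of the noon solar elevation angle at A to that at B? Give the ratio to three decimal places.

A: 90° − |-45.2 − (-22.1)| = 66.90°.
B: 90° − |25.9 − (14.3)| = 78.40°.
Ratio A/B = 66.9000 / 78.4000 = 0.8533.

0.853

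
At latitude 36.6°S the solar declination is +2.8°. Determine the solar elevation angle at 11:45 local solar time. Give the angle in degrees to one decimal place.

50.4°

Hour angle H = 15° × (11.75 − 12) = -3.75°.
With φ = -36.6°, δ = 2.8°, H = -3.75°: sin φ sin δ = -0.0291, cos φ cos δ cos H = 0.8001, so cos θ_z = 0.7710.
θ_z = arccos(0.7710) = 39.56°, so the elevation is 90° − 39.56° = 50.44°.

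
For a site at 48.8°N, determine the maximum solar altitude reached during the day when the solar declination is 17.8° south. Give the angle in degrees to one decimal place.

At local solar noon the hour angle is zero, so the elevation is 90° − |φ − δ| = 90° − |48.8° − (-17.8°)| = 90° − 66.6° = 23.4°.

23.4°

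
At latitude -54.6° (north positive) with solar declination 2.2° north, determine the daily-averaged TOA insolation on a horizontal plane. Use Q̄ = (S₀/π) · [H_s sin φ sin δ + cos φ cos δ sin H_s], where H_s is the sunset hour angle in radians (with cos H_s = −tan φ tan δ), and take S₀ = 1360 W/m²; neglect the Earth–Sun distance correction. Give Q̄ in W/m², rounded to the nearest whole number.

−tan φ tan δ = −(-1.4071)(0.0384) = 0.0540; H_s = arccos(0.0540) = 86.90°. In radians, H_s = 1.5167.
H_s sin φ sin δ = 1.5167 × -0.8151 × 0.0384 = -0.0475.
cos φ cos δ sin H_s = 0.5793 × 0.9993 × 0.9985 = 0.5780.
Q̄ = (1360/π) × (-0.0475 + 0.5780) = 432.90 × 0.5305 = 229.65 W/m².

230 W/m²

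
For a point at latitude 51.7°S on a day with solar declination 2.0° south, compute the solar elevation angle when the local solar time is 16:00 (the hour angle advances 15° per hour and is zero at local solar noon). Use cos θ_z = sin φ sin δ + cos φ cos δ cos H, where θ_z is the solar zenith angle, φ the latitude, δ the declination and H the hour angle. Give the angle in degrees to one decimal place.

19.7°

Hour angle H = 15° × (16 − 12) = 60.00°.
cos θ_z = sin(-51.7°) sin(-2.0°) + cos(-51.7°) cos(-2.0°) cos(60.00°) = 0.0274 + 0.3097 = 0.3371.
θ_z = arccos(0.3371) = 70.30°, so the elevation is 90° − 70.30° = 19.70°.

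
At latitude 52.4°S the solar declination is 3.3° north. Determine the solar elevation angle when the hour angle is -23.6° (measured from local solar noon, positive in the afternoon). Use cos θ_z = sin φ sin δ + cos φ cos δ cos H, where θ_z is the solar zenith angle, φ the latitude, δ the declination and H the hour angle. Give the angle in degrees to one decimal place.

With φ = -52.4°, δ = 3.3°, H = -23.60°: sin φ sin δ = -0.0456, cos φ cos δ cos H = 0.5582, so cos θ_z = 0.5126.
θ_z = arccos(0.5126) = 59.16°, so the elevation is 90° − 59.16° = 30.84°.

30.8°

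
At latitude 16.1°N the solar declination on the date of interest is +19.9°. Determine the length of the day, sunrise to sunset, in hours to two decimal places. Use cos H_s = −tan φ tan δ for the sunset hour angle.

−tan φ tan δ = −(0.2886)(0.3620) = -0.1045; H_s = arccos(-0.1045) = 96.00°.
Day length = 2 H_s / 15° h⁻¹ = 192.00° / 15 = 12.800 h.

12.80 hours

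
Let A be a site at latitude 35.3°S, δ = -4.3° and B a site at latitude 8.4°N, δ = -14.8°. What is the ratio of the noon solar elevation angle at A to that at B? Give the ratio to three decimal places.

A: 90° − |-35.3 − (-4.3)| = 59.00°.
B: 90° − |8.4 − (-14.8)| = 66.80°.
Ratio A/B = 59.0000 / 66.8000 = 0.8832.

0.883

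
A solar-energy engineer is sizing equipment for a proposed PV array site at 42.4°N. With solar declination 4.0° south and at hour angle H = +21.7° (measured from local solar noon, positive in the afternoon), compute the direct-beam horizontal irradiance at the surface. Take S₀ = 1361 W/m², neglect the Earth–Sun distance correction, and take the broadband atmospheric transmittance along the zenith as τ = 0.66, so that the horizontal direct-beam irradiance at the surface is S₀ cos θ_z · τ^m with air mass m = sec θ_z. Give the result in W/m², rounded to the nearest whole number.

cos θ_z = sin(42.4°) sin(-4.0°) + cos(42.4°) cos(-4.0°) cos(21.70°) = -0.0470 + 0.6845 = 0.6375.
Air mass m = 1/cos θ_z = 1/0.6375 = 1.569; τ^m = 0.66^1.569 = 0.5210.
Surface direct beam = 1361 × 0.6375 × 0.5210 = 452.04 W/m².

452 W/m²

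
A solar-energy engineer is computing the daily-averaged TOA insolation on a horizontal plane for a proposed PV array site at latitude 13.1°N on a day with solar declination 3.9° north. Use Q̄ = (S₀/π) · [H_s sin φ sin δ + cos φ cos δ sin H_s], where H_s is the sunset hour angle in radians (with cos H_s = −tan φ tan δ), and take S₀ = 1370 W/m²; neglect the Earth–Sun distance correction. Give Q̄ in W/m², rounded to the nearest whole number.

−tan φ tan δ = −(0.2327)(0.0682) = -0.0159; H_s = arccos(-0.0159) = 90.91°. In radians, H_s = 1.5867.
H_s sin φ sin δ = 1.5867 × 0.2267 × 0.0680 = 0.0245.
cos φ cos δ sin H_s = 0.9740 × 0.9977 × 0.9999 = 0.9717.
Q̄ = (1370/π) × (0.0245 + 0.9717) = 436.08 × 0.9962 = 434.42 W/m².

434 W/m²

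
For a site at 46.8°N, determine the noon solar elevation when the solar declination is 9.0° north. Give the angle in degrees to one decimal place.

At local solar noon the hour angle is zero, so the elevation is 90° − |φ − δ| = 90° − |46.8° − (9.0°)| = 90° − 37.8° = 52.2°.

52.2°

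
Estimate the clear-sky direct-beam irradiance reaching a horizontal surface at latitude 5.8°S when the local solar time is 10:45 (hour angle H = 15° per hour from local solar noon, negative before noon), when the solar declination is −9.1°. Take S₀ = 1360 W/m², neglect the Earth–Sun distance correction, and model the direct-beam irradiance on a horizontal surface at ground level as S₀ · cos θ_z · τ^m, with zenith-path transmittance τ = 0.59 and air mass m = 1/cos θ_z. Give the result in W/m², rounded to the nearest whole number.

737 W/m²

Hour angle H = 15° × (10.75 − 12) = -18.75°.
cos θ_z = sin(-5.8°) sin(-9.1°) + cos(-5.8°) cos(-9.1°) cos(-18.75°) = 0.0160 + 0.9302 = 0.9462.
Air mass m = 1/cos θ_z = 1/0.9462 = 1.057; τ^m = 0.59^1.057 = 0.5725.
Surface direct beam = 1360 × 0.9462 × 0.5725 = 736.71 W/m².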